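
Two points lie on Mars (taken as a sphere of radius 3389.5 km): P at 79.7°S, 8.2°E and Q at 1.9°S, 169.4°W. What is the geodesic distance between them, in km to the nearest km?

5821 km

With latitudes φ₁ = -79.700°, φ₂ = -1.900° and longitude difference Δλ = -177.600°:
Haversine: a = sin²(Δφ/2) + cos φ₁ cos φ₂ sin²(Δλ/2) = 0.3943 + (0.1788)(0.9995)(0.9996) = 0.57296.
Central angle c = 2·arcsin(√a) = 1.71725 rad.
Distance = R·c = 3389.5 × 1.7172 ≈ 5821 km.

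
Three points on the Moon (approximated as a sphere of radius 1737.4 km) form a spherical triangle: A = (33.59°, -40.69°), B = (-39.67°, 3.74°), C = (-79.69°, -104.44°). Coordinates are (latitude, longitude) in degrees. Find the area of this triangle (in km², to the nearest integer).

2773845 km²

Side lengths (central angles): a = 0.9458, b = 2.0696, c = 1.4659 rad; semiperimeter s = 2.2407.
By l'Huilier's theorem, tan(E/4) = √[tan(s/2) tan((s−a)/2) tan((s−b)/2) tan((s−c)/2)], giving spherical excess E = 0.9189 rad.
Area = E·R² = 0.9189 × (1737.4)² ≈ 2773845 km².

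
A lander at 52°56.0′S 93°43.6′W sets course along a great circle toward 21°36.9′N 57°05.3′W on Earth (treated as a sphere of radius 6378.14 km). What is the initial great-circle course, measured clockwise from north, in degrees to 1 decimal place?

34.2°

Δλ = 36.638° = 0.6395 rad.
y = sin Δλ · cos φ₂ = (0.5968)(0.9297) = 0.5548
x = cos φ₁ sin φ₂ − sin φ₁ cos φ₂ cos Δλ = (0.6027)(0.3684) − (-0.7979)(0.9297)(0.8024) = 0.8173
θ = atan2(y, x) = 34.17°, so the bearing is 34.2°.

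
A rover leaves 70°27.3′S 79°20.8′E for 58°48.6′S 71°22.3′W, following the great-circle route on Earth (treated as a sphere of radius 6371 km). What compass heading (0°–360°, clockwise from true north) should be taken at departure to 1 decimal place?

199.6°

With φ₁ = -1.2297, φ₂ = -1.0264, Δλ = -2.6305 rad, the forward-azimuth formula gives
θ = atan2( sin Δλ cos φ₂ , cos φ₁ sin φ₂ − sin φ₁ cos φ₂ cos Δλ ) = atan2(-0.2533, -0.7119) = -160.41°.
Adding 360° brings this into [0°, 360°): 199.6°.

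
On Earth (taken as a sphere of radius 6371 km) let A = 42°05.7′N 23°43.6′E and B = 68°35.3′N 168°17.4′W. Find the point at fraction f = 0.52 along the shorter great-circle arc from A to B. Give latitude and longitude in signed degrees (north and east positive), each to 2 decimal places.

The central angle between A and B is δ = 1.2035 rad.
With f = 0.52, the slerp weights are sin((1−f)δ)/sin δ = 0.5851 and sin(fδ)/sin δ = 0.6276.
Weighted sum of the unit vectors: (0.5851)·(0.6793,0.2986,0.6704) + (0.6276)·(-0.3575,-0.0741,0.9310) = (0.1731, 0.1282, 0.9765).
Converting back: φ = atan2(z, √(x²+y²)) = 77.56°, λ = atan2(y, x) = 36.52°.

77.56°, 36.52°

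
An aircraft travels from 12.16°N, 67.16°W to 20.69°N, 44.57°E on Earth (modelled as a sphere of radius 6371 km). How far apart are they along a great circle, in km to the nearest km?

11711 km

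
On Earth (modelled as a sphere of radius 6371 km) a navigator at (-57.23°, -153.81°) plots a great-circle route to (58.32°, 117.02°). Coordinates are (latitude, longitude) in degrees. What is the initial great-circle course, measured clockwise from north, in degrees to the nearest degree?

312°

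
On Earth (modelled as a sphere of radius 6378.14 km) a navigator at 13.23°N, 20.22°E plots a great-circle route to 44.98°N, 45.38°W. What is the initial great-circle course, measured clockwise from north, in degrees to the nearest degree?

With φ₁ = 0.2309, φ₂ = 0.7850, Δλ = -1.1449 rad, the forward-azimuth formula gives
θ = atan2( sin Δλ cos φ₂ , cos φ₁ sin φ₂ − sin φ₁ cos φ₂ cos Δλ ) = atan2(-0.6442, 0.6212) = -46.04°.
Adding 360° brings this into [0°, 360°): 314°.

314°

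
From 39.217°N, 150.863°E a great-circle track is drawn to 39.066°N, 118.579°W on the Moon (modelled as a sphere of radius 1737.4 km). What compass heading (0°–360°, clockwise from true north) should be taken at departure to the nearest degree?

58°

Δλ = 90.558° = 1.5805 rad.
y = sin Δλ · cos φ₂ = (1.0000)(0.7764) = 0.7764
x = cos φ₁ sin φ₂ − sin φ₁ cos φ₂ cos Δλ = (0.7748)(0.6302) − (0.6323)(0.7764)(-0.0097) = 0.4930
θ = atan2(y, x) = 57.58°, so the bearing is 58°.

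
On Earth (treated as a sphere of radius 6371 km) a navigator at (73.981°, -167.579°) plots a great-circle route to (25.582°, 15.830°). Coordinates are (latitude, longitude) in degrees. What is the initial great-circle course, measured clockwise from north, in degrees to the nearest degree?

357°

Δλ = -176.591° = -3.0821 rad.
y = sin Δλ · cos φ₂ = (-0.0595)(0.9020) = -0.0536
x = cos φ₁ sin φ₂ − sin φ₁ cos φ₂ cos Δλ = (0.2760)(0.4318) − (0.9612)(0.9020)(-0.9982) = 0.9846
θ = atan2(y, x) = -3.12°; adding 360° gives 357°.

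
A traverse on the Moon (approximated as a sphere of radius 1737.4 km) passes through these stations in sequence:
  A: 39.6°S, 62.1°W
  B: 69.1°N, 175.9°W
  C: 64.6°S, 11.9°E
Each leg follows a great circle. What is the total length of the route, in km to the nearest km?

Leg A→B: central angle 2.3552 rad, distance 4091.9 km.
Leg B→C: central angle 3.0467 rad, distance 5293.3 km.
Total: 4091.9 + 5293.3 ≈ 9385 km.

9385 km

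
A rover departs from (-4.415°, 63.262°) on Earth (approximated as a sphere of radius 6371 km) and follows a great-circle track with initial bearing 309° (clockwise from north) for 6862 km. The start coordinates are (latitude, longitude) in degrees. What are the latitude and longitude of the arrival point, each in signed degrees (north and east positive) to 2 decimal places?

31.07°, 10.23°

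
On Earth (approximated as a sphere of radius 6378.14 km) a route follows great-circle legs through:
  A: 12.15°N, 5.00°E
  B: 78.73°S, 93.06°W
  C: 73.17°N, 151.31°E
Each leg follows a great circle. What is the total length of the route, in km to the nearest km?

29821 km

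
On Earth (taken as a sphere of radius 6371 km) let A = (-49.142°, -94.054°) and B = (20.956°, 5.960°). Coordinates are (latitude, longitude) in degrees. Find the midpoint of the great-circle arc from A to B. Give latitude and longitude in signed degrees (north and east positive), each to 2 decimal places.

Central angle δ = 1.9571 rad. Interpolating on the sphere with fraction f = 0.5:
P = [sin((1−f)δ)·A + sin(fδ)·B] / sin δ = 0.8957·A + 0.8957·B in Cartesian coordinates,
giving P = (0.7905, -0.4976, -0.3571), i.e. latitude -20.92°, longitude -32.19°.

-20.92°, -32.19°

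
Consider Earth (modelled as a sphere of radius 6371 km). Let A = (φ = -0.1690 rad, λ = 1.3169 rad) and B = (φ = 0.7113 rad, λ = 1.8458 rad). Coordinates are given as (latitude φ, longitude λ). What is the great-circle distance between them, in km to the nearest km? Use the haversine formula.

6412 km

Let φ₁ = -0.1690 rad, φ₂ = 0.7113 rad, and Δλ = 0.5289 rad.
Haversine: a = sin²(Δφ/2) + cos φ₁ cos φ₂ sin²(Δλ/2) = 0.1815 + (0.9858)(0.7575)(0.0683) = 0.23256.
Central angle c = 2·arcsin(√a) = 1.00642 rad.
Distance = R·c = 6371 × 1.0064 ≈ 6412 km.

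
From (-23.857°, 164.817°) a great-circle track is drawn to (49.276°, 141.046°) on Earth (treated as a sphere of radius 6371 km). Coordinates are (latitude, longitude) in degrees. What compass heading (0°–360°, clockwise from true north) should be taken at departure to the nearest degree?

344°

With φ₁ = -0.4164, φ₂ = 0.8600, Δλ = -0.4149 rad, the forward-azimuth formula gives
θ = atan2( sin Δλ cos φ₂ , cos φ₁ sin φ₂ − sin φ₁ cos φ₂ cos Δλ ) = atan2(-0.2630, 0.9346) = -15.72°.
Adding 360° brings this into [0°, 360°): 344°.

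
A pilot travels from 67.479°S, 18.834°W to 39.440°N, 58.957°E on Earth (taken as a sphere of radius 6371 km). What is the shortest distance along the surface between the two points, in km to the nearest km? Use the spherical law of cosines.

In radians: φ₁ = -1.1777, φ₂ = 0.6884, Δλ = 77.791° = 1.3577 rad.
cos c = sin φ₁ sin φ₂ + cos φ₁ cos φ₂ cos Δλ = (-0.9237)(0.6353) + (0.3830)(0.7723)(0.2115) = -0.52427,
so c = arccos(-0.52427) = 2.12265 rad.
Distance = R·c = 6371 × 2.1227 ≈ 13523 km.

13523 km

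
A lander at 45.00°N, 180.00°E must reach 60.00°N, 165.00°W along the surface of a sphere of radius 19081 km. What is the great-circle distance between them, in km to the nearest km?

In radians: φ₁ = 0.7854, φ₂ = 1.0472, Δλ = 15.000° = 0.2618 rad.
Haversine: a = sin²(Δφ/2) + cos φ₁ cos φ₂ sin²(Δλ/2) = 0.0170 + (0.7071)(0.5000)(0.0170) = 0.02306.
Central angle c = 2·arcsin(√a) = 0.30489 rad.
Distance = R·c = 19081 × 0.3049 ≈ 5818 km.

5818 km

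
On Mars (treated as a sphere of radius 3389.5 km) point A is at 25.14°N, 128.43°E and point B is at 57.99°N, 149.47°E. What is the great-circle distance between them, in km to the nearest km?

2135 km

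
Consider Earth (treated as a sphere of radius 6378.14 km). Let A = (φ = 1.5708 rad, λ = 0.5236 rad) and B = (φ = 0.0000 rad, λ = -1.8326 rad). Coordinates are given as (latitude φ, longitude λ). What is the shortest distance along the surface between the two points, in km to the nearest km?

10019 km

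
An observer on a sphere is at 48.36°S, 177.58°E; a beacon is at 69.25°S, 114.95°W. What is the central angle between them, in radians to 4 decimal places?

0.6615 rad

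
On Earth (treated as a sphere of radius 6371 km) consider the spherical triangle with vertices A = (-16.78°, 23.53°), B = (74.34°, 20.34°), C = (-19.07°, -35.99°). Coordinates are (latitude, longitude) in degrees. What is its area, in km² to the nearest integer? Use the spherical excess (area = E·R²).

43903847 km²

Side lengths (central angles): a = 1.7448, b = 0.9845, c = 1.5907 rad; semiperimeter s = 2.1600.
By l'Huilier's theorem, tan(E/4) = √[tan(s/2) tan((s−a)/2) tan((s−b)/2) tan((s−c)/2)], giving spherical excess E = 1.0817 rad.
Area = E·R² = 1.0817 × (6371)² ≈ 43903847 km².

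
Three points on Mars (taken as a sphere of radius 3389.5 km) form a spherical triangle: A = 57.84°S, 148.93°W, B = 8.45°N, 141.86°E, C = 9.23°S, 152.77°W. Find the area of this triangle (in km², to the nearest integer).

Side lengths (central angles): a = 1.1774, b = 0.8500, c = 1.5083 rad; semiperimeter s = 1.7678.
By l'Huilier's theorem, tan(E/4) = √[tan(s/2) tan((s−a)/2) tan((s−b)/2) tan((s−c)/2)], giving spherical excess E = 0.6137 rad.
Area = E·R² = 0.6137 × (3389.5)² ≈ 7050320 km².

7050320 km²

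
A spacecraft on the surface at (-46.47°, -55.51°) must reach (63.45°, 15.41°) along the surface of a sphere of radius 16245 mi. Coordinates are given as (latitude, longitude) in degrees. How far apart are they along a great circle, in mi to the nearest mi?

34938 mi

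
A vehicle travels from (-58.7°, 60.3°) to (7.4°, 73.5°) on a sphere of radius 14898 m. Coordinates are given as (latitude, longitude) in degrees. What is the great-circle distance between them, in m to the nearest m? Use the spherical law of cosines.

With latitudes φ₁ = -58.700°, φ₂ = 7.400° and longitude difference Δλ = 13.200°:
cos c = sin φ₁ sin φ₂ + cos φ₁ cos φ₂ cos Δλ = (-0.8545)(0.1288) + (0.5195)(0.9917)(0.9736) = 0.39153,
so c = arccos(0.39153) = 1.16850 rad.
Distance = R·c = 14898 × 1.1685 ≈ 17408 m.

17408 m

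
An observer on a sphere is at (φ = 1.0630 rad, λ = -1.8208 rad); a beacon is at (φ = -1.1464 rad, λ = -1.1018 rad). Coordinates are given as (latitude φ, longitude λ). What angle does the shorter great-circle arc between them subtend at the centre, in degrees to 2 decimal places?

130.21°

Let φ₁ = 1.0630 rad, φ₂ = -1.1464 rad, and Δλ = 0.7190 rad.
Haversine: a = sin²(Δφ/2) + cos φ₁ cos φ₂ sin²(Δλ/2) = 0.7980 + (0.4863)(0.4118)(0.1238) = 0.82282.
Central angle c = 2·arcsin(√a) = 2.27265 rad.
So the angular separation is 130.21°.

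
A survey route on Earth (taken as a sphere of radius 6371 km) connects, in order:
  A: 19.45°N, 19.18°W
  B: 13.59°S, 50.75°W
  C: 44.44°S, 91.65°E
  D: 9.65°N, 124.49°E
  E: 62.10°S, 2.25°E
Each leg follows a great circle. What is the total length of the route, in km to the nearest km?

Leg A→B: central angle 0.7917 rad, distance 5043.9 km.
Leg B→C: central angle 1.9664 rad, distance 12527.7 km.
Leg C→D: central angle 1.0769 rad, distance 6861.2 km.
Leg D→E: central angle 1.9760 rad, distance 12589.3 km.
Total: 5043.9 + 12527.7 + 6861.2 + 12589.3 ≈ 37022 km.

37022 km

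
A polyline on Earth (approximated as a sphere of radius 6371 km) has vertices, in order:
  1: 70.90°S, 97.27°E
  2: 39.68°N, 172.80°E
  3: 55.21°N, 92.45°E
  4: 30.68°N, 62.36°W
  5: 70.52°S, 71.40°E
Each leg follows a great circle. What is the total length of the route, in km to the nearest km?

44502 km

Leg 1→2: central angle 2.1417 rad, distance 13645.0 km.
Leg 2→3: central angle 0.9298 rad, distance 5923.9 km.
Leg 3→4: central angle 1.5958 rad, distance 10166.9 km.
Leg 4→5: central angle 2.3177 rad, distance 14766.3 km.
Total: 13645.0 + 5923.9 + 10166.9 + 14766.3 ≈ 44502 km.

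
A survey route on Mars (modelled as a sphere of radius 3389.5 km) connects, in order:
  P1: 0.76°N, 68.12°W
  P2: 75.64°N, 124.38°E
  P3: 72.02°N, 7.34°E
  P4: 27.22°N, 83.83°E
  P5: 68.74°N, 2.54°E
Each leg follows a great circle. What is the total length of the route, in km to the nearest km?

14937 km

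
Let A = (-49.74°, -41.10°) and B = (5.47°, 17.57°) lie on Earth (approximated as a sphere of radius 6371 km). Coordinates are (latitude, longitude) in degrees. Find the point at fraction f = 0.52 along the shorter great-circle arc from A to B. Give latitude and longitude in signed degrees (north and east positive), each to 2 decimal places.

-23.69°, -3.92°

The central angle between A and B is δ = 1.3060 rad.
With f = 0.52, the slerp weights are sin((1−f)δ)/sin δ = 0.6078 and sin(fδ)/sin δ = 0.6508.
Weighted sum of the unit vectors: (0.6078)·(0.4870,-0.4248,-0.7631) + (0.6508)·(0.9490,0.3005,0.0953) = (0.9136, -0.0627, -0.4018).
Converting back: φ = atan2(z, √(x²+y²)) = -23.69°, λ = atan2(y, x) = -3.92°.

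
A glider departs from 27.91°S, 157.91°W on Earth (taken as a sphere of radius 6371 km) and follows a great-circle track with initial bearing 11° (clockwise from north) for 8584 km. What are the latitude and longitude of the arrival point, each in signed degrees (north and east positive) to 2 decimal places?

47.92°, -141.79°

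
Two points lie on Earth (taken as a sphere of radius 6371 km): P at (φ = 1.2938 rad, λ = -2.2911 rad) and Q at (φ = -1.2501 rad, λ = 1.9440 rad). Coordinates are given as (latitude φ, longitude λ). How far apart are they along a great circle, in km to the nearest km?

18042 km

In radians: φ₁ = 1.2938, φ₂ = -1.2501, Δλ = -117.347° = -2.0481 rad.
cos c = sin φ₁ sin φ₂ + cos φ₁ cos φ₂ cos Δλ = (0.9619)(-0.9490) + (0.2735)(0.3152)(-0.4594) = -0.95244,
so c = arccos(-0.95244) = 2.83194 rad.
Distance = R·c = 6371 × 2.8319 ≈ 18042 km.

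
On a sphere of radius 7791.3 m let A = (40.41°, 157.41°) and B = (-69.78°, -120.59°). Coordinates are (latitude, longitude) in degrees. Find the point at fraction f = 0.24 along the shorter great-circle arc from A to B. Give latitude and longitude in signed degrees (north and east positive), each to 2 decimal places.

The central angle between A and B is δ = 2.1793 rad.
With f = 0.24, the slerp weights are sin((1−f)δ)/sin δ = 1.2143 and sin(fδ)/sin δ = 0.6088.
Weighted sum of the unit vectors: (1.2143)·(-0.7030,0.2925,0.6483) + (0.6088)·(-0.1759,-0.2975,-0.9384) = (-0.9608, 0.1740, 0.2159).
Converting back: φ = atan2(z, √(x²+y²)) = 12.47°, λ = atan2(y, x) = 169.73°.

12.47°, 169.73°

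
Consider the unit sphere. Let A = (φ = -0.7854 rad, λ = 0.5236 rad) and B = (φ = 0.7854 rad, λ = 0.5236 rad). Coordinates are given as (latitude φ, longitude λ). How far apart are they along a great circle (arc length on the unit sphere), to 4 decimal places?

With latitudes φ₁ = -45.000°, φ₂ = 45.000° and longitude difference Δλ = 0.000°:
cos c = sin φ₁ sin φ₂ + cos φ₁ cos φ₂ cos Δλ = (-0.7071)(0.7071) + (0.7071)(0.7071)(1.0000) = -0.00000,
so c = arccos(-0.00000) = 1.57080 rad.
On the unit sphere the arc length equals the central angle: 1.5708.

1.5708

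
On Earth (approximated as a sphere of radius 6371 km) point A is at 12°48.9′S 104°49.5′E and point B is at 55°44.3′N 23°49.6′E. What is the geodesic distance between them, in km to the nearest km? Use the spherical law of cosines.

10629 km

Let φ₁ = -0.2237 rad, φ₂ = 0.9728 rad, and Δλ = -1.4137 rad.
cos c = sin φ₁ sin φ₂ + cos φ₁ cos φ₂ cos Δλ = (-0.2218)(0.8265) + (0.9751)(0.5630)(0.1565) = -0.09742,
so c = arccos(-0.09742) = 1.66838 rad.
Distance = R·c = 6371 × 1.6684 ≈ 10629 km.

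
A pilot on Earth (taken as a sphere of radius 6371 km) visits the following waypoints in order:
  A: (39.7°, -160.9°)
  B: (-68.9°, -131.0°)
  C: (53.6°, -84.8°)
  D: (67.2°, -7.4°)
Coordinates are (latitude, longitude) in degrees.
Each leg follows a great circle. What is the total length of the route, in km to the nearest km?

Leg A→B: central angle 1.9346 rad, distance 12325.3 km.
Leg B→C: central angle 2.2181 rad, distance 14131.7 km.
Leg C→D: central angle 0.6564 rad, distance 4182.2 km.
Total: 12325.3 + 14131.7 + 4182.2 ≈ 30639 km.

30639 km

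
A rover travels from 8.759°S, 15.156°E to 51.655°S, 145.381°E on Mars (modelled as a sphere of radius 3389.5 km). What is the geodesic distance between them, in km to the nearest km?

In radians: φ₁ = -0.1529, φ₂ = -0.9015, Δλ = 130.225° = 2.2729 rad.
cos c = sin φ₁ sin φ₂ + cos φ₁ cos φ₂ cos Δλ = (-0.1523)(-0.7843) + (0.9883)(0.6204)(-0.6458) = -0.27654,
so c = arccos(-0.27654) = 1.85099 rad.
Distance = R·c = 3389.5 × 1.8510 ≈ 6274 km.

6274 km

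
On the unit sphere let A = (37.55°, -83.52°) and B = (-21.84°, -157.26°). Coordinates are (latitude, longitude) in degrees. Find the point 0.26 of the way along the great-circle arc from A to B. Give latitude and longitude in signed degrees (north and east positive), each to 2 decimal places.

The central angle between A and B is δ = 1.5915 rad.
With f = 0.26, the slerp weights are sin((1−f)δ)/sin δ = 0.9239 and sin(fδ)/sin δ = 0.4022.
Weighted sum of the unit vectors: (0.9239)·(0.0895,-0.7878,0.6095) + (0.4022)·(-0.8561,-0.3588,-0.3720) = (-0.2616, -0.8721, 0.4135).
Converting back: φ = atan2(z, √(x²+y²)) = 24.42°, λ = atan2(y, x) = -106.70°.

24.42°, -106.70°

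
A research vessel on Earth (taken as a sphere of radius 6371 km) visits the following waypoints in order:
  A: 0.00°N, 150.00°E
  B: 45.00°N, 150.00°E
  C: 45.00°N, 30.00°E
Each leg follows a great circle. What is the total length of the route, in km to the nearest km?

Leg A→B: central angle 0.7854 rad, distance 5003.8 km.
Leg B→C: central angle 1.3181 rad, distance 8397.7 km.
Total: 5003.8 + 8397.7 ≈ 13401 km.

13401 km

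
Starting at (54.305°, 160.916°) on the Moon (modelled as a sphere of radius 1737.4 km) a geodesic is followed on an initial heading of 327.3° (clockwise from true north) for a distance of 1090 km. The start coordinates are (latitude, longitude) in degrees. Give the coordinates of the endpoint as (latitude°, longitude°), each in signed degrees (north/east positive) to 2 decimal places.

71.03°, 83.57°

Angular distance δ = d/R = 1090/1737.4 = 0.62737 rad; initial bearing θ = 5.7125 rad.
sin φ₂ = sin φ₁ cos δ + cos φ₁ sin δ cos θ = (0.8121)(0.8096) + (0.5835)(0.5870)(0.8415) = 0.9457, so φ₂ = 71.03°.
Δλ = atan2(sin θ sin δ cos φ₁, cos δ − sin φ₁ sin φ₂) = atan2(-0.1850, 0.0415) = -77.350°.
λ₂ = 160.916° − 77.350° = 83.57°.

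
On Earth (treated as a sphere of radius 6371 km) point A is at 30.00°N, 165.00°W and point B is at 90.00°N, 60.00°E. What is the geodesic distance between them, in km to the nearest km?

6672 km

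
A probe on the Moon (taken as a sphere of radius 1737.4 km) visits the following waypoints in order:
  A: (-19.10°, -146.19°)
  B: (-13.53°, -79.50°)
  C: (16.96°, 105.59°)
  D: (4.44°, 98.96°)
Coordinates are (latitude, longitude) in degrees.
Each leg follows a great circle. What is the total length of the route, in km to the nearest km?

Leg A→B: central angle 1.1151 rad, distance 1937.4 km.
Leg B→C: central angle 3.0371 rad, distance 5276.6 km.
Leg C→D: central angle 0.2462 rad, distance 427.8 km.
Total: 1937.4 + 5276.6 + 427.8 ≈ 7642 km.

7642 km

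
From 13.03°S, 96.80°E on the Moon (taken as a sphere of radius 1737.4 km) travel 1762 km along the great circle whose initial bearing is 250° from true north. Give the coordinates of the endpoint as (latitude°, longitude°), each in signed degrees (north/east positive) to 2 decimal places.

-23.71°, 36.18°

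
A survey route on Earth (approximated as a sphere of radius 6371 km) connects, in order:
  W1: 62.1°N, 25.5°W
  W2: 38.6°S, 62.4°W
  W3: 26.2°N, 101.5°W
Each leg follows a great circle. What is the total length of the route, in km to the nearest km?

Leg W1→W2: central angle 1.8327 rad, distance 11676.1 km.
Leg W2→W3: central angle 1.2987 rad, distance 8274.1 km.
Total: 11676.1 + 8274.1 ≈ 19950 km.

19950 km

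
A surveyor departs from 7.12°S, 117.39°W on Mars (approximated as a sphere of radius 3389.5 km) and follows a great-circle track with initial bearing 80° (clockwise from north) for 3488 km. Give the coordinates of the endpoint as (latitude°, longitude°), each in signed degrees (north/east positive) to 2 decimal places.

4.80°, -59.53°

Angular distance δ = d/R = 3488/3389.5 = 1.02906 rad; initial bearing θ = 1.3963 rad.
sin φ₂ = sin φ₁ cos δ + cos φ₁ sin δ cos θ = (-0.1239)(0.5156) + (0.9923)(0.8568)(0.1736) = 0.0837, so φ₂ = 4.80°.
Δλ = atan2(sin θ sin δ cos φ₁, cos δ − sin φ₁ sin φ₂) = atan2(0.8373, 0.5260) = 57.862°.
λ₂ = -117.390° + 57.862° = -59.53°.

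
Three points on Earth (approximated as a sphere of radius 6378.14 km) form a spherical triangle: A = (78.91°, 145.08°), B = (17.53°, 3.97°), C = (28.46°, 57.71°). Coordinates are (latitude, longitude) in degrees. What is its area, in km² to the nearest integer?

Side lengths (central angles): a = 0.8771, b = 1.0754, c = 1.4174 rad; semiperimeter s = 1.6849.
By l'Huilier's theorem, tan(E/4) = √[tan(s/2) tan((s−a)/2) tan((s−b)/2) tan((s−c)/2)], giving spherical excess E = 0.5659 rad.
Area = E·R² = 0.5659 × (6378.14)² ≈ 23022943 km².

23022943 km²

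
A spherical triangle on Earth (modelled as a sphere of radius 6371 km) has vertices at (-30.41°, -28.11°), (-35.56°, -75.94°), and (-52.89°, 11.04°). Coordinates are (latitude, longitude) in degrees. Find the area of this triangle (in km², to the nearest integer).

9437958 km²

Side lengths (central angles): a = 1.0591, b = 0.6314, c = 0.6992 rad; semiperimeter s = 1.1949.
By l'Huilier's theorem, tan(E/4) = √[tan(s/2) tan((s−a)/2) tan((s−b)/2) tan((s−c)/2)], giving spherical excess E = 0.2325 rad.
Area = E·R² = 0.2325 × (6371)² ≈ 9437958 km².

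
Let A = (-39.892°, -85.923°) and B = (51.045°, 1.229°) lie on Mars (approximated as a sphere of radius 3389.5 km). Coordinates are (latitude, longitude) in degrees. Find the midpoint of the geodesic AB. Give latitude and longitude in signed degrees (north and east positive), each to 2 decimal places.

7.64°, -47.74°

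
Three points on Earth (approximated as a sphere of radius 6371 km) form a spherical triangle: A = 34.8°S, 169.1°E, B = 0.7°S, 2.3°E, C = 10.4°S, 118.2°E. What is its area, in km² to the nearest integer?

Side lengths (central angles): a = 2.0124, b = 0.9117, c = 2.4856 rad; semiperimeter s = 2.7048.
By l'Huilier's theorem, tan(E/4) = √[tan(s/2) tan((s−a)/2) tan((s−b)/2) tan((s−c)/2)], giving spherical excess E = 1.7679 rad.
Area = E·R² = 1.7679 × (6371)² ≈ 71757874 km².

71757874 km²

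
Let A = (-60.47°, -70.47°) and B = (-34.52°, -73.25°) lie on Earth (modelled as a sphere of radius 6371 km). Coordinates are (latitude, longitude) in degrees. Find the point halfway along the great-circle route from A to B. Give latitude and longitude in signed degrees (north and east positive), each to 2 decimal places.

-47.50°, -72.21°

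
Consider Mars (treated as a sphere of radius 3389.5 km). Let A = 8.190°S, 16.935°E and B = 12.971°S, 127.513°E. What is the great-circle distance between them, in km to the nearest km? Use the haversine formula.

6382 km

With latitudes φ₁ = -8.190°, φ₂ = -12.971° and longitude difference Δλ = 110.578°:
Haversine: a = sin²(Δφ/2) + cos φ₁ cos φ₂ sin²(Δλ/2) = 0.0017 + (0.9898)(0.9745)(0.6757) = 0.65352.
Central angle c = 2·arcsin(√a) = 1.88288 rad.
Distance = R·c = 3389.5 × 1.8829 ≈ 6382 km.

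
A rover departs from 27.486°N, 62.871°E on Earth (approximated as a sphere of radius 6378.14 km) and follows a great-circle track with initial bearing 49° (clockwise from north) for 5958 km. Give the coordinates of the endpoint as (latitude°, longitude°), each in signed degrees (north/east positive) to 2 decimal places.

Angular distance δ = d/R = 5958/6378.14 = 0.93413 rad; initial bearing θ = 0.8552 rad.
sin φ₂ = sin φ₁ cos δ + cos φ₁ sin δ cos θ = (0.4615)(0.5945) + (0.8871)(0.8041)(0.6561) = 0.7424, so φ₂ = 47.93°.
Δλ = atan2(sin θ sin δ cos φ₁, cos δ − sin φ₁ sin φ₂) = atan2(0.5383, 0.2519) = 64.925°.
λ₂ = 62.871° + 64.925° = 127.80°.

47.93°, 127.80°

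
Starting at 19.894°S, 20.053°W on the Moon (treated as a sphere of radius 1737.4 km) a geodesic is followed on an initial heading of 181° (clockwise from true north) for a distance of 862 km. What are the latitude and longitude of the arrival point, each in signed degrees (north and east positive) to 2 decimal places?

-48.32°, -20.77°

Angular distance δ = d/R = 862/1737.4 = 0.49614 rad; initial bearing θ = 3.1590 rad.
sin φ₂ = sin φ₁ cos δ + cos φ₁ sin δ cos θ = (-0.3403)(0.8794) + (0.9403)(0.4760)(-0.9998) = -0.7468, so φ₂ = -48.32°.
Δλ = atan2(sin θ sin δ cos φ₁, cos δ − sin φ₁ sin φ₂) = atan2(-0.0078, 0.6253) = -0.716°.
λ₂ = -20.053° − 0.716° = -20.77°.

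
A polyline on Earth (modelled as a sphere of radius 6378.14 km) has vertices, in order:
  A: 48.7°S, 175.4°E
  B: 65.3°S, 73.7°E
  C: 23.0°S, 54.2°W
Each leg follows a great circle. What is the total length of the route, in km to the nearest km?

Leg A→B: central angle 0.8936 rad, distance 5699.6 km.
Leg B→C: central angle 1.4518 rad, distance 9259.9 km.
Total: 5699.6 + 9259.9 ≈ 14959 km.

14959 km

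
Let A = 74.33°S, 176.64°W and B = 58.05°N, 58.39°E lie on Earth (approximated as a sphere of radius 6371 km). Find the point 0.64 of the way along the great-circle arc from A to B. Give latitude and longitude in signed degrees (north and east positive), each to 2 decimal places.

Central angle δ = 2.6880 rad. Interpolating on the sphere with fraction f = 0.64:
P = [sin((1−f)δ)·A + sin(fδ)·B] / sin δ = 1.8796·A + 2.2568·B in Cartesian coordinates,
giving P = (0.1191, 0.9873, 0.1051), i.e. latitude 6.04°, longitude 83.12°.

6.04°, 83.12°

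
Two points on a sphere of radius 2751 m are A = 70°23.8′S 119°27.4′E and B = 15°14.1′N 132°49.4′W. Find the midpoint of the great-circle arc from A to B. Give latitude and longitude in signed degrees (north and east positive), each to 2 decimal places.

-36.44°, -153.15°

Central angle δ = 1.9242 rad. Interpolating on the sphere with fraction f = 0.5:
P = [sin((1−f)δ)·A + sin(fδ)·B] / sin δ = 0.8744·A + 0.8744·B in Cartesian coordinates,
giving P = (-0.7178, -0.3634, -0.5940), i.e. latitude -36.44°, longitude -153.15°.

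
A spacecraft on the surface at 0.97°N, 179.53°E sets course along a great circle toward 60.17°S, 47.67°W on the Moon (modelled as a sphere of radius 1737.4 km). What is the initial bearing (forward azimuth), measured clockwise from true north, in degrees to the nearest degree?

With φ₁ = 0.0169, φ₂ = -1.0502, Δλ = 2.3178 rad, the forward-azimuth formula gives
θ = atan2( sin Δλ cos φ₂ , cos φ₁ sin φ₂ − sin φ₁ cos φ₂ cos Δλ ) = atan2(0.3650, -0.8617) = 157.04°.
So the initial bearing is 157°.

157°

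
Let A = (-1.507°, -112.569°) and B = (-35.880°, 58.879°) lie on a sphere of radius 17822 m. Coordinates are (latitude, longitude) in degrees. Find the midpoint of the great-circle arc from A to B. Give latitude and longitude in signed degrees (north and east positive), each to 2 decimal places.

The central angle between A and B is δ = 2.4744 rad.
With f = 0.5, the slerp weights are sin((1−f)δ)/sin δ = 1.5269 and sin(fδ)/sin δ = 1.5269.
Weighted sum of the unit vectors: (1.5269)·(-0.3837,-0.9231,-0.0263) + (1.5269)·(0.4188,0.6936,-0.5861) = (0.0536, -0.3504, -0.9351).
Converting back: φ = atan2(z, √(x²+y²)) = -69.24°, λ = atan2(y, x) = -81.30°.

-69.24°, -81.30°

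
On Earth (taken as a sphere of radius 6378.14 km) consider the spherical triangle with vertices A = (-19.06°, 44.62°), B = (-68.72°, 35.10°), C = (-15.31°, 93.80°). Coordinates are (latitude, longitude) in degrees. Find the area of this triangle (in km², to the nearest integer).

16334018 km²

Side lengths (central angles): a = 1.1286, b = 0.8201, c = 0.8729 rad; semiperimeter s = 1.4108.
By l'Huilier's theorem, tan(E/4) = √[tan(s/2) tan((s−a)/2) tan((s−b)/2) tan((s−c)/2)], giving spherical excess E = 0.4015 rad.
Area = E·R² = 0.4015 × (6378.14)² ≈ 16334018 km².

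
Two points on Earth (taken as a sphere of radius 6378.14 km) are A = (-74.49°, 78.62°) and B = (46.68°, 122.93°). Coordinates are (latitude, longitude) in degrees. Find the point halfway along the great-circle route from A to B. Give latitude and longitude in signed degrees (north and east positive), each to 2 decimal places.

The central angle between A and B is δ = 2.1770 rad.
With f = 0.5, the slerp weights are sin((1−f)δ)/sin δ = 1.0780 and sin(fδ)/sin δ = 1.0780.
Weighted sum of the unit vectors: (1.0780)·(0.0528,0.2621,-0.9636) + (1.0780)·(-0.3730,0.5758,0.7275) = (-0.3452, 0.9034, -0.2545).
Converting back: φ = atan2(z, √(x²+y²)) = -14.74°, λ = atan2(y, x) = 110.91°.

-14.74°, 110.91°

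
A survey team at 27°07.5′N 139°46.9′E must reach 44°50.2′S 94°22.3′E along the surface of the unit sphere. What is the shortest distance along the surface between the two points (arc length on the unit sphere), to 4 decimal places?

Let φ₁ = 0.4734 rad, φ₂ = -0.7825 rad, and Δλ = -0.7926 rad.
Haversine: a = sin²(Δφ/2) + cos φ₁ cos φ₂ sin²(Δλ/2) = 0.3452 + (0.8900)(0.7091)(0.1490) = 0.43920.
Central angle c = 2·arcsin(√a) = 1.44890 rad.
On the unit sphere the arc length equals the central angle: 1.4489.

1.4489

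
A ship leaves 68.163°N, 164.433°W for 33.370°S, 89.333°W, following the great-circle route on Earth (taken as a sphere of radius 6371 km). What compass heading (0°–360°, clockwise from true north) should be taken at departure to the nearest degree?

With φ₁ = 1.1897, φ₂ = -0.5824, Δλ = 1.3107 rad, the forward-azimuth formula gives
θ = atan2( sin Δλ cos φ₂ , cos φ₁ sin φ₂ − sin φ₁ cos φ₂ cos Δλ ) = atan2(0.8071, -0.4039) = 116.59°.
So the initial bearing is 117°.

117°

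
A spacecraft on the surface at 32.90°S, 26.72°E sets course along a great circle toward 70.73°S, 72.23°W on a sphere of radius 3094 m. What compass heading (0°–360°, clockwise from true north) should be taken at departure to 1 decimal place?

With φ₁ = -0.5742, φ₂ = -1.2345, Δλ = -1.7270 rad, the forward-azimuth formula gives
θ = atan2( sin Δλ cos φ₂ , cos φ₁ sin φ₂ − sin φ₁ cos φ₂ cos Δλ ) = atan2(-0.3260, -0.8205) = -158.33°.
Adding 360° brings this into [0°, 360°): 201.7°.

201.7°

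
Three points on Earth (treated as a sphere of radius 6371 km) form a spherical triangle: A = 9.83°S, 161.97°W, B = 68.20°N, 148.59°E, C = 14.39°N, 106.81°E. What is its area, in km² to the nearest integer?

Side lengths (central angles): a = 1.0484, b = 1.6336, c = 1.4913 rad; semiperimeter s = 2.0866.
By l'Huilier's theorem, tan(E/4) = √[tan(s/2) tan((s−a)/2) tan((s−b)/2) tan((s−c)/2)], giving spherical excess E = 1.0300 rad.
Area = E·R² = 1.0300 × (6371)² ≈ 41807569 km².

41807569 km²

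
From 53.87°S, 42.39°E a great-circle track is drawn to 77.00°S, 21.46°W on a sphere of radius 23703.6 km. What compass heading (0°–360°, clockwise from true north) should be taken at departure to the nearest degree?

With φ₁ = -0.9402, φ₂ = -1.3439, Δλ = -1.1144 rad, the forward-azimuth formula gives
θ = atan2( sin Δλ cos φ₂ , cos φ₁ sin φ₂ − sin φ₁ cos φ₂ cos Δλ ) = atan2(-0.2019, -0.4944) = -157.78°.
Adding 360° brings this into [0°, 360°): 202°.

202°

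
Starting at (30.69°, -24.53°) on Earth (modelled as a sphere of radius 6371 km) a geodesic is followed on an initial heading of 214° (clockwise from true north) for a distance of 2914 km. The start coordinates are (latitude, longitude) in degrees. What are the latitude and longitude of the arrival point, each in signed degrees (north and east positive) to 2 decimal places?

Angular distance δ = d/R = 2914/6371 = 0.45739 rad; initial bearing θ = 3.7350 rad.
sin φ₂ = sin φ₁ cos δ + cos φ₁ sin δ cos θ = (0.5104)(0.8972) + (0.8599)(0.4416)(-0.8290) = 0.1431, so φ₂ = 8.23°.
Δλ = atan2(sin θ sin δ cos φ₁, cos δ − sin φ₁ sin φ₂) = atan2(-0.2124, 0.8242) = -14.448°.
λ₂ = -24.530° − 14.448° = -38.98°.

8.23°, -38.98°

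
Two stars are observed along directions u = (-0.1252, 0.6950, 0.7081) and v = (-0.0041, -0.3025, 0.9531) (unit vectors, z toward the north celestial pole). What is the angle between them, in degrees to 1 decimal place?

62.3°

u·v = 0.4652; |u| = 1.0001, |v| = 1.0000.
cos θ = (u·v)/(|u||v|) = 0.4652, so θ = 62.3°.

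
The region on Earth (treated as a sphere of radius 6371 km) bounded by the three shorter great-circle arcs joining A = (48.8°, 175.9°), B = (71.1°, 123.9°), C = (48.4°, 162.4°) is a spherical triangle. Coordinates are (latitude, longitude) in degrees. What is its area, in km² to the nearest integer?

1567577 km²

Side lengths (central angles): a = 0.5037, b = 0.1558, c = 0.5676 rad; semiperimeter s = 0.6135.
By l'Huilier's theorem, tan(E/4) = √[tan(s/2) tan((s−a)/2) tan((s−b)/2) tan((s−c)/2)], giving spherical excess E = 0.0386 rad.
Area = E·R² = 0.0386 × (6371)² ≈ 1567577 km².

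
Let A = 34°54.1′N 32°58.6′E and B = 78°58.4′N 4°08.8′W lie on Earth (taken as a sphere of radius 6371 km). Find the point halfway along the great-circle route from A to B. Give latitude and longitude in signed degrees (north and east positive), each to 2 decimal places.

57.77°, 26.21°

Central angle δ = 0.8139 rad. Interpolating on the sphere with fraction f = 0.5:
P = [sin((1−f)δ)·A + sin(fδ)·B] / sin δ = 0.5445·A + 0.5445·B in Cartesian coordinates,
giving P = (0.4785, 0.2355, 0.8459), i.e. latitude 57.77°, longitude 26.21°.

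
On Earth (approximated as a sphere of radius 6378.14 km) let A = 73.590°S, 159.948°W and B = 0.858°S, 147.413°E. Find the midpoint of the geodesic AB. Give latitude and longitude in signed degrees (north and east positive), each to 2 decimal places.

-39.24°, 158.27°

The central angle between A and B is δ = 1.3839 rad.
With f = 0.5, the slerp weights are sin((1−f)δ)/sin δ = 0.6494 and sin(fδ)/sin δ = 0.6494.
Weighted sum of the unit vectors: (0.6494)·(-0.2654,-0.0969,-0.9593) + (0.6494)·(-0.8425,0.5385,-0.0150) = (-0.7194, 0.2868, -0.6326).
Converting back: φ = atan2(z, √(x²+y²)) = -39.24°, λ = atan2(y, x) = 158.27°.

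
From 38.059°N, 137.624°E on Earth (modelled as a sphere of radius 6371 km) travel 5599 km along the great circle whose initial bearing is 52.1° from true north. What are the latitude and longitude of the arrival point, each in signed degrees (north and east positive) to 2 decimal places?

Angular distance δ = d/R = 5599/6371 = 0.87883 rad; initial bearing θ = 0.9093 rad.
sin φ₂ = sin φ₁ cos δ + cos φ₁ sin δ cos θ = (0.6165)(0.6381) + (0.7874)(0.7700)(0.6143) = 0.7658, so φ₂ = 49.98°.
Δλ = atan2(sin θ sin δ cos φ₁, cos δ − sin φ₁ sin φ₂) = atan2(0.4784, 0.1660) = 70.866°.
λ₂ = 137.624° + 70.866° = 208.49° → -151.51° after wrapping to (−180°, 180°].

49.98°, -151.51°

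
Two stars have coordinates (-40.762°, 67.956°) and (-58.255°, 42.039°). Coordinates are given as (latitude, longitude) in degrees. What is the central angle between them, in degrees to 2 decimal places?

23.98°

Let φ₁ = -0.7114 rad, φ₂ = -1.0167 rad, and Δλ = -0.4523 rad.
cos c = sin φ₁ sin φ₂ + cos φ₁ cos φ₂ cos Δλ = (-0.6529)(-0.8504) + (0.7574)(0.5261)(0.8994) = 0.91367,
so c = arccos(0.91367) = 0.41856 rad.
So the angular separation is 23.98°.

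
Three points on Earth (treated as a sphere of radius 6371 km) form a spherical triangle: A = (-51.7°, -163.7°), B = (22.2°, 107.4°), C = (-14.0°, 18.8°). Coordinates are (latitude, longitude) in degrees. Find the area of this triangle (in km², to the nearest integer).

Side lengths (central angles): a = 1.6403, b = 1.9943, c = 1.8603 rad; semiperimeter s = 2.7475.
By l'Huilier's theorem, tan(E/4) = √[tan(s/2) tan((s−a)/2) tan((s−b)/2) tan((s−c)/2)], giving spherical excess E = 2.6062 rad.
Area = E·R² = 2.6062 × (6371)² ≈ 105785379 km².

105785379 km²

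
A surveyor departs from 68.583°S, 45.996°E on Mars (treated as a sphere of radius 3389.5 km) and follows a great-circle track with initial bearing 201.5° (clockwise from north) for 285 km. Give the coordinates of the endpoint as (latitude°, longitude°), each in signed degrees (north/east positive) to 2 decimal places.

Angular distance δ = d/R = 285/3389.5 = 0.08408 rad; initial bearing θ = 3.5168 rad.
sin φ₂ = sin φ₁ cos δ + cos φ₁ sin δ cos θ = (-0.9309)(0.9965) + (0.3652)(0.0840)(-0.9304) = -0.9562, so φ₂ = -72.98°.
Δλ = atan2(sin θ sin δ cos φ₁, cos δ − sin φ₁ sin φ₂) = atan2(-0.0112, 0.1063) = -6.036°.
λ₂ = 45.996° − 6.036° = 39.96°.

-72.98°, 39.96°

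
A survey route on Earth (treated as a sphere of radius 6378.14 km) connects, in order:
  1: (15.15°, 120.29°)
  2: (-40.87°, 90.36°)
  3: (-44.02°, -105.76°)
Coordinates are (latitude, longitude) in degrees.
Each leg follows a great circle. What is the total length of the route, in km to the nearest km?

Leg 1→2: central angle 1.0910 rad, distance 6958.8 km.
Leg 2→3: central angle 1.6385 rad, distance 10450.8 km.
Total: 6958.8 + 10450.8 ≈ 17410 km.

17410 km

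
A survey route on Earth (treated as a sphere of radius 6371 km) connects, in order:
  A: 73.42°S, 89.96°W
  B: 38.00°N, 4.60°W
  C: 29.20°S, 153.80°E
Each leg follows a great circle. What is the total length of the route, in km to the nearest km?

Leg A→B: central angle 2.1796 rad, distance 13886.1 km.
Leg B→C: central angle 2.7932 rad, distance 17795.5 km.
Total: 13886.1 + 17795.5 ≈ 31682 km.

31682 km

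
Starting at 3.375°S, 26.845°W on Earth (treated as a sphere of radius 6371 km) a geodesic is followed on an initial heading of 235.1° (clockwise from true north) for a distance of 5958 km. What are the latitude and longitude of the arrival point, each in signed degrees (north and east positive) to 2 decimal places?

-29.64°, -76.25°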